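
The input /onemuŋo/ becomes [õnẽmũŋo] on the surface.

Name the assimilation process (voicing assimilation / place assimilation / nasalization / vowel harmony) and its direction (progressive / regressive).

/o/→[õ] /e/→[ẽ] /u/→[ũ].
Each target copies a feature from the following segment, so the direction is regressive.

nasalization, regressive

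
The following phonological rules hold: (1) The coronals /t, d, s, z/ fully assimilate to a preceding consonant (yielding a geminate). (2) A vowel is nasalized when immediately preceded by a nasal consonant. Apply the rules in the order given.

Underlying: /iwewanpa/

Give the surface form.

Rule 1: no segment meets the rule's conditions; no change.
After rule 1: iwewanpa
Rule 2: no segment meets the rule's conditions; no change.

[iwewanpa]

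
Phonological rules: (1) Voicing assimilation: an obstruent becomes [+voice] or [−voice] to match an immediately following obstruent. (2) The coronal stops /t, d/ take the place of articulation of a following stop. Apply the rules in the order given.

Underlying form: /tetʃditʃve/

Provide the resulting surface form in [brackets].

[tedʒdidʒve]

Rule 1: /tʃ/ before /d/ (voiced) → [dʒ]
Rule 1: /tʃ/ before /v/ (voiced) → [dʒ]
After rule 1: tedʒdidʒve
Rule 2: no segment meets the rule's conditions; no change.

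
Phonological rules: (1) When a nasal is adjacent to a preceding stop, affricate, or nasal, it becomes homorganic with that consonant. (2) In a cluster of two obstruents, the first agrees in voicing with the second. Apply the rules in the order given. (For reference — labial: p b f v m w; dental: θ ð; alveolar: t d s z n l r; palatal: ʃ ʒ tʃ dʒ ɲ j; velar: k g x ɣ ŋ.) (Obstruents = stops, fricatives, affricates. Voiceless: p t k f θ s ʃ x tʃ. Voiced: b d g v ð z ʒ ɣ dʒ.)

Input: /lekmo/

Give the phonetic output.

[lekŋo]

Rule 1: /m/ after /k/ (velar) → [ŋ]
After rule 1: lekŋo
Rule 2: no segment meets the rule's conditions; no change.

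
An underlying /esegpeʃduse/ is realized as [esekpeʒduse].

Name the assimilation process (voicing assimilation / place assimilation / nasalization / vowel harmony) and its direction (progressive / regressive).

/g/→[k] /ʃ/→[ʒ].
Each target copies a feature from the following segment, so the direction is regressive.

voicing assimilation, regressive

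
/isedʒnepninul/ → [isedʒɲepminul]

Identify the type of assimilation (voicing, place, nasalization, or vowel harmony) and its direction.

place assimilation, progressive

/n/→[ɲ] /n/→[m].
Each target copies a feature from the preceding segment, so the direction is progressive.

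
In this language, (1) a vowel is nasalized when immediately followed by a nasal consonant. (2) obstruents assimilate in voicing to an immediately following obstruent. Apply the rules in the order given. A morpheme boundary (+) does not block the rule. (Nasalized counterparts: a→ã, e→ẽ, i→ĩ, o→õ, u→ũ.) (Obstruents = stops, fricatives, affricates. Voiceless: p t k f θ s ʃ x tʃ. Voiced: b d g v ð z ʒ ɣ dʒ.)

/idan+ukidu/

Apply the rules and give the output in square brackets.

Rule 1: /a/ before nasal /n/ → [ã]
After rule 1: idãn+ukidu
Rule 2: no segment meets the rule's conditions; no change.

[idãn+ukidu]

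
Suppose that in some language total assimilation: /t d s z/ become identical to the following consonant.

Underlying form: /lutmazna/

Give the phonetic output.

[lummanna]

/t/ before /m/ → [m] (total assimilation)
/z/ before /n/ → [n] (total assimilation)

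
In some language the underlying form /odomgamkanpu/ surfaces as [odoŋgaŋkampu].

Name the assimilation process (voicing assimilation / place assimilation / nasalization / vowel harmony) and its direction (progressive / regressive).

/m/→[ŋ] /m/→[ŋ] /n/→[m].
Each target copies a feature from the following segment, so the direction is regressive.

place assimilation, regressive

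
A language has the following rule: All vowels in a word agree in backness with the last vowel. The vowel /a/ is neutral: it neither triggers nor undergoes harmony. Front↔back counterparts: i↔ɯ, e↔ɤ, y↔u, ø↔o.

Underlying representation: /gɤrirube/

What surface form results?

/ɤ/ harmonizes with /e/ ([-back]) → [e]
/u/ harmonizes with /e/ ([-back]) → [y]

[gerirybe]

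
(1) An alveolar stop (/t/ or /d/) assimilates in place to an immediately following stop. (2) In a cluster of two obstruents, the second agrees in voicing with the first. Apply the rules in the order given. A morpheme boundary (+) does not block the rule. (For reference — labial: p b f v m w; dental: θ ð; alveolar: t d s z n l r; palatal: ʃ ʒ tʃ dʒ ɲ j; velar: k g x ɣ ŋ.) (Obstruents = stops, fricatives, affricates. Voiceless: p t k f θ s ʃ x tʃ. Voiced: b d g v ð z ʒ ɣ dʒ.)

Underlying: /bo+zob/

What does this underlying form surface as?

[bo+zob]

Rule 1: no segment meets the rule's conditions; no change.
After rule 1: bo+zob
Rule 2: no segment meets the rule's conditions; no change.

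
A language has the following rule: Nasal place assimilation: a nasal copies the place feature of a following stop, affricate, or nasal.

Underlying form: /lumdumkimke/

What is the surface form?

[lunduŋkiŋke]

/m/ before /d/ (alveolar) → [n]
/m/ before /k/ (velar) → [ŋ]
/m/ before /k/ (velar) → [ŋ]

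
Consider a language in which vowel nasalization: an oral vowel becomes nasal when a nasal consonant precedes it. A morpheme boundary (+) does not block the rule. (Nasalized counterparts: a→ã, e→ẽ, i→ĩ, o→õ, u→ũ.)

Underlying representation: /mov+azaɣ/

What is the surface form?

/o/ after nasal /m/ → [õ]

[mõv+azaɣ]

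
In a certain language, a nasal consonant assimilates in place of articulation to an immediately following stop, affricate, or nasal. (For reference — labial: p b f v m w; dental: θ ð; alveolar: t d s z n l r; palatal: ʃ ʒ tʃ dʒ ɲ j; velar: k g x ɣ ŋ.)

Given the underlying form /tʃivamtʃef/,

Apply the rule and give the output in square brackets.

/m/ before /tʃ/ (palatal) → [ɲ]

[tʃivaɲtʃef]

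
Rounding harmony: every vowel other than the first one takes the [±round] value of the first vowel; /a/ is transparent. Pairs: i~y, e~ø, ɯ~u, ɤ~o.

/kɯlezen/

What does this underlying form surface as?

no segment meets the rule's conditions; no change.

[kɯlezen]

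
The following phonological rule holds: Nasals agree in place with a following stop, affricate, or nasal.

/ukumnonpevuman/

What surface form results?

[ukunnompevuman]

/m/ before /n/ (alveolar) → [n]
/n/ before /p/ (labial) → [m]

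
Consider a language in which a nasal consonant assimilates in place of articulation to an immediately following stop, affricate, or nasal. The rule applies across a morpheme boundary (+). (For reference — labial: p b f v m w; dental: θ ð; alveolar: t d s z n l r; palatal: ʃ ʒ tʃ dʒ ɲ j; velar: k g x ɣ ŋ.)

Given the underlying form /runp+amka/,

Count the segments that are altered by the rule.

/n/ before /p/ (labial) → [m]
/m/ before /k/ (velar) → [ŋ]
2 segments change.

2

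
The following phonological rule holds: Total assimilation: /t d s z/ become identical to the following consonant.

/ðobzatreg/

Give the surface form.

[ðobzarreg]

/t/ before /r/ → [r] (total assimilation)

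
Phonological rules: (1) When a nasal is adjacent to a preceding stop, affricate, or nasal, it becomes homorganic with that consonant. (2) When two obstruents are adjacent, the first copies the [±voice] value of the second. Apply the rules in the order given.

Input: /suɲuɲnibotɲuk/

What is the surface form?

[suɲuɲɲibotnuk]

Rule 1: /n/ after /ɲ/ (palatal) → [ɲ]
Rule 1: /ɲ/ after /t/ (alveolar) → [n]
After rule 1: suɲuɲɲibotnuk
Rule 2: no segment meets the rule's conditions; no change.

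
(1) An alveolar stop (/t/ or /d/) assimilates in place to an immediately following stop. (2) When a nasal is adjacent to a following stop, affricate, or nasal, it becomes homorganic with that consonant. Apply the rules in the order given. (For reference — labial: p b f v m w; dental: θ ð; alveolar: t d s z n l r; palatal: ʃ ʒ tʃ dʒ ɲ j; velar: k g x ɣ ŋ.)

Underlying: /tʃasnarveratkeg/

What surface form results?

Rule 1: /t/ before /k/ (velar) → [k]
After rule 1: tʃasnarverakkeg
Rule 2: no segment meets the rule's conditions; no change.

[tʃasnarverakkeg]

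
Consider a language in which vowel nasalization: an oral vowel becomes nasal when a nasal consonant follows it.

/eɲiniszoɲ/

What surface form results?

[ẽɲĩniszõɲ]

/e/ before nasal /ɲ/ → [ẽ]
/i/ before nasal /n/ → [ĩ]
/o/ before nasal /ɲ/ → [õ]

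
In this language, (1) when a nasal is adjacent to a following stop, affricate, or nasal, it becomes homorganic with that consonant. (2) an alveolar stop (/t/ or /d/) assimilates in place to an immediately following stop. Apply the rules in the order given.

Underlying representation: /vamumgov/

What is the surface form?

Rule 1: /m/ before /g/ (velar) → [ŋ]
After rule 1: vamuŋgov
Rule 2: no segment meets the rule's conditions; no change.

[vamuŋgov]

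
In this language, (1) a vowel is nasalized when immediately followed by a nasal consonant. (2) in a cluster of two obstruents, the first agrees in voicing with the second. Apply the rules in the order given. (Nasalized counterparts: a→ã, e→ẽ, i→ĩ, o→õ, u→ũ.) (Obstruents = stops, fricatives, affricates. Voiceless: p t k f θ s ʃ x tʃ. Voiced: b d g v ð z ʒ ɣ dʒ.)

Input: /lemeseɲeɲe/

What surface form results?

[lẽmesẽɲẽɲe]

Rule 1: /e/ before nasal /m/ → [ẽ]
Rule 1: /e/ before nasal /ɲ/ → [ẽ]
Rule 1: /e/ before nasal /ɲ/ → [ẽ]
After rule 1: lẽmesẽɲẽɲe
Rule 2: no segment meets the rule's conditions; no change.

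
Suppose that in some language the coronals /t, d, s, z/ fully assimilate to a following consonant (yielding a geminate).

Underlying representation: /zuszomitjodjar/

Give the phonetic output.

[zuzzomijjojjar]

/s/ before /z/ → [z] (total assimilation)
/t/ before /j/ → [j] (total assimilation)
/d/ before /j/ → [j] (total assimilation)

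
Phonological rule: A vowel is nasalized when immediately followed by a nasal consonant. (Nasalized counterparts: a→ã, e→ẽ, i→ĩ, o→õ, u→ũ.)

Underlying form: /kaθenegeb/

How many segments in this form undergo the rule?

/e/ before nasal /n/ → [ẽ]
1 segment changes.

1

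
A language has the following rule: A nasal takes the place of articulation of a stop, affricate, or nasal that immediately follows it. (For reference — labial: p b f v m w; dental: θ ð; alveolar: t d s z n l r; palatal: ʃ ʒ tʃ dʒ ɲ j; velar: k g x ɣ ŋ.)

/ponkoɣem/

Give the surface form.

[poŋkoɣem]

/n/ before /k/ (velar) → [ŋ]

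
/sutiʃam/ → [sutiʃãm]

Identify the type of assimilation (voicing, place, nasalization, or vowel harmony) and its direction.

/a/→[ã].
Each target copies a feature from the following segment, so the direction is regressive.

nasalization, regressive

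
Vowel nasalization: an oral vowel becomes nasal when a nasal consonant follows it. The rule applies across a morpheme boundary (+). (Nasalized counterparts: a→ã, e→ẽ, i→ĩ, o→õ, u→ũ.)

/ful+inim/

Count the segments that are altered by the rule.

2

/i/ before nasal /n/ → [ĩ]
/i/ before nasal /m/ → [ĩ]
2 segments change.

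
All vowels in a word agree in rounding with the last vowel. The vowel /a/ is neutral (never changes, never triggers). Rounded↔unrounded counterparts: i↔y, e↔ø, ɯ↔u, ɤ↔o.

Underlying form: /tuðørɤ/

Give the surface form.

/u/ harmonizes with /ɤ/ ([-round]) → [ɯ]
/ø/ harmonizes with /ɤ/ ([-round]) → [e]

[tɯðerɤ]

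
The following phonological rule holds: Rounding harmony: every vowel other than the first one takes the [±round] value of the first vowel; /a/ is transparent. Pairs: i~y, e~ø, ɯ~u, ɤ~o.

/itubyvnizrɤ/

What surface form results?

/u/ harmonizes with /i/ ([-round]) → [ɯ]
/y/ harmonizes with /i/ ([-round]) → [i]

[itɯbivnizrɤ]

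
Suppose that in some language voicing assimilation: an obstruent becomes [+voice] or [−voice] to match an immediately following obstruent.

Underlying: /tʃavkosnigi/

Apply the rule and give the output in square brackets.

[tʃafkosnigi]

/v/ before /k/ (voiceless) → [f]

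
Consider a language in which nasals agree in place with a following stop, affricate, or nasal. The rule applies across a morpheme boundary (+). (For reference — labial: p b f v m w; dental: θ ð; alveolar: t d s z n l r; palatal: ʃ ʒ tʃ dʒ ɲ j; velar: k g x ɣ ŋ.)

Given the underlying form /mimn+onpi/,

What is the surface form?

[minn+ompi]

/m/ before /n/ (alveolar) → [n]
/n/ before /p/ (labial) → [m]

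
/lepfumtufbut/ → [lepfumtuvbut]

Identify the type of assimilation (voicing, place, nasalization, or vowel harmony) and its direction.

/f/→[v].
Each target copies a feature from the following segment, so the direction is regressive.

voicing assimilation, regressive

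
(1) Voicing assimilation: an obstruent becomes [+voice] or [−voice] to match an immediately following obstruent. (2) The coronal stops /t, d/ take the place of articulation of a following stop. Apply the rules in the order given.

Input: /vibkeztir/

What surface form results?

[vipkestir]

Rule 1: /b/ before /k/ (voiceless) → [p]
Rule 1: /z/ before /t/ (voiceless) → [s]
After rule 1: vipkestir
Rule 2: no segment meets the rule's conditions; no change.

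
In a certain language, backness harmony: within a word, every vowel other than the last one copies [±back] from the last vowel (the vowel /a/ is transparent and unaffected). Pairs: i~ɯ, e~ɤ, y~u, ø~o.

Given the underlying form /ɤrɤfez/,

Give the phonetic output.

/ɤ/ harmonizes with /e/ ([-back]) → [e]
/ɤ/ harmonizes with /e/ ([-back]) → [e]

[erefez]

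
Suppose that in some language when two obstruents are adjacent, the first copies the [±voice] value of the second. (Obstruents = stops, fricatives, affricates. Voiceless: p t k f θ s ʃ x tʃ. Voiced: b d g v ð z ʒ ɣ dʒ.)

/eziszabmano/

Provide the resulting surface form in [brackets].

/s/ before /z/ (voiced) → [z]

[ezizzabmano]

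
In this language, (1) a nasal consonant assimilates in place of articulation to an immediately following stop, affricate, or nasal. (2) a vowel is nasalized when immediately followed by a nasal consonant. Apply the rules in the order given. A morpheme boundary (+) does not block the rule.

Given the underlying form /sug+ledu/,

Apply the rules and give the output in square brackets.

[sug+ledu]

Rule 1: no segment meets the rule's conditions; no change.
After rule 1: sug+ledu
Rule 2: no segment meets the rule's conditions; no change.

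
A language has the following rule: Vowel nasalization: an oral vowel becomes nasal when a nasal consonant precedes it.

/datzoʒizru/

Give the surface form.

[datzoʒizru]

no segment meets the rule's conditions; no change.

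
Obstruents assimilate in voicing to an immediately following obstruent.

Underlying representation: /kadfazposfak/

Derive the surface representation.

/d/ before /f/ (voiceless) → [t]
/z/ before /p/ (voiceless) → [s]

[katfasposfak]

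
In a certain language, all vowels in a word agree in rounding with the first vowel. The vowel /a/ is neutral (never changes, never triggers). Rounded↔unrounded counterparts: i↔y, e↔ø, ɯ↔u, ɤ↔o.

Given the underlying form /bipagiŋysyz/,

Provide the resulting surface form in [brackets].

[bipagiŋisiz]

/y/ harmonizes with /i/ ([-round]) → [i]
/y/ harmonizes with /i/ ([-round]) → [i]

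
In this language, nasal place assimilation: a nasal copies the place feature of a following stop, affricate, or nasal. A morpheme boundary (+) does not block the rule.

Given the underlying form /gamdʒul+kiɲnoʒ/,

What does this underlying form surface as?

[gaɲdʒul+kinnoʒ]

/m/ before /dʒ/ (palatal) → [ɲ]
/ɲ/ before /n/ (alveolar) → [n]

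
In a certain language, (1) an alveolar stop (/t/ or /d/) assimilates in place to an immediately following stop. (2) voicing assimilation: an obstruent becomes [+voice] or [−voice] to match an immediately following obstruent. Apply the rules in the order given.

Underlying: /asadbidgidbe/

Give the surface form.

Rule 1: /d/ before /b/ (labial) → [b]
Rule 1: /d/ before /g/ (velar) → [g]
Rule 1: /d/ before /b/ (labial) → [b]
After rule 1: asabbiggibbe
Rule 2: no segment meets the rule's conditions; no change.

[asabbiggibbe]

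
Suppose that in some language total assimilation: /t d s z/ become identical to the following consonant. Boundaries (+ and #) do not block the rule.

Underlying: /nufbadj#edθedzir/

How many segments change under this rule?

/d/ before /j/ → [j] (total assimilation)
/d/ before /θ/ → [θ] (total assimilation)
/d/ before /z/ → [z] (total assimilation)
3 segments change.

3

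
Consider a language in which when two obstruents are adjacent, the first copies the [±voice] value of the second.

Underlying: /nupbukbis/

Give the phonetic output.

/p/ before /b/ (voiced) → [b]
/k/ before /b/ (voiced) → [g]

[nubbugbis]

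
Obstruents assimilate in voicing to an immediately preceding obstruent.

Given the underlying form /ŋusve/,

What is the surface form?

/v/ after /s/ (voiceless) → [f]

[ŋusfe]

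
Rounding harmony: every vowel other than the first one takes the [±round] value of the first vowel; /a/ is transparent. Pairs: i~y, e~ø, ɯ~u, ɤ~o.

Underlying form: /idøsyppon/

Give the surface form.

/ø/ harmonizes with /i/ ([-round]) → [e]
/y/ harmonizes with /i/ ([-round]) → [i]
/o/ harmonizes with /i/ ([-round]) → [ɤ]

[idesippɤn]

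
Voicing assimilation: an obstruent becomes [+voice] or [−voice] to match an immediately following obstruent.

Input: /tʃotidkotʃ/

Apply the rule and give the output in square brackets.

[tʃotitkotʃ]

/d/ before /k/ (voiceless) → [t]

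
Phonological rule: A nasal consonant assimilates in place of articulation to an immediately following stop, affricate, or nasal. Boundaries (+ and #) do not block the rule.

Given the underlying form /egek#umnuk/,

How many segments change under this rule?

1

/m/ before /n/ (alveolar) → [n]
1 segment changes.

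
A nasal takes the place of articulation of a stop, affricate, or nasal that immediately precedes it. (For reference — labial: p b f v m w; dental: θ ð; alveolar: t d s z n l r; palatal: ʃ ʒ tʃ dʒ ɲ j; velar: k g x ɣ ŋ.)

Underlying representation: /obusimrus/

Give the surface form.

[obusimrus]

no segment meets the rule's conditions; no change.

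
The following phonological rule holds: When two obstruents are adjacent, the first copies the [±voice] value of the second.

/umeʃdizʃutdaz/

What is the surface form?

[umeʒdisʃuddaz]

/ʃ/ before /d/ (voiced) → [ʒ]
/z/ before /ʃ/ (voiceless) → [s]
/t/ before /d/ (voiced) → [d]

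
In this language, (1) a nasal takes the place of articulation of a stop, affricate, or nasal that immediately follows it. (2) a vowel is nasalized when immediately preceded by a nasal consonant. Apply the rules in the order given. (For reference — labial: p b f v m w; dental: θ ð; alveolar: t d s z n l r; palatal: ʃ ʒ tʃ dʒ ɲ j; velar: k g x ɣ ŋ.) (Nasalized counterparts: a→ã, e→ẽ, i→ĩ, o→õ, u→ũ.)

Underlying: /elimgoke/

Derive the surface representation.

Rule 1: /m/ before /g/ (velar) → [ŋ]
After rule 1: eliŋgoke
Rule 2: no segment meets the rule's conditions; no change.

[eliŋgoke]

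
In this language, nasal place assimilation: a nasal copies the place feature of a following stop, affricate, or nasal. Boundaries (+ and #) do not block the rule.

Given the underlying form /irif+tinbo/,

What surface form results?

/n/ before /b/ (labial) → [m]

[irif+timbo]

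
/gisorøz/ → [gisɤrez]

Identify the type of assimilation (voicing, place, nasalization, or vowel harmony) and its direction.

vowel harmony, progressive

/o/→[ɤ] /ø/→[e].
Vowels agree with the first vowel, so the harmony is progressive.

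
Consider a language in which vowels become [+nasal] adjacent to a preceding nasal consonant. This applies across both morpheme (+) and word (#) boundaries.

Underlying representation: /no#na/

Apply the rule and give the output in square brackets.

[nõ#nã]

/o/ after nasal /n/ → [õ]
/a/ after nasal /n/ → [ã]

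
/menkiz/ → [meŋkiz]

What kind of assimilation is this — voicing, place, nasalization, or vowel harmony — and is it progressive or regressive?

place assimilation, regressive

/n/→[ŋ].
Each target copies a feature from the following segment, so the direction is regressive.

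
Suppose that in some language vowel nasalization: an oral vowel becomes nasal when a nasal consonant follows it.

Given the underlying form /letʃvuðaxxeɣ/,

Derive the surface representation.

[letʃvuðaxxeɣ]

no segment meets the rule's conditions; no change.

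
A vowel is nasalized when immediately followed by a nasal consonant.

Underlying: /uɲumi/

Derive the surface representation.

/u/ before nasal /ɲ/ → [ũ]
/u/ before nasal /m/ → [ũ]

[ũɲũmi]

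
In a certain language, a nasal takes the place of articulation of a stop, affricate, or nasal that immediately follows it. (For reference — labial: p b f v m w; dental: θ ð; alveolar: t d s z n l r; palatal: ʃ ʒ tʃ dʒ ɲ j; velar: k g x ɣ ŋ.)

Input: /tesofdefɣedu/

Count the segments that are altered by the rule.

0

No segment meets the rule's conditions.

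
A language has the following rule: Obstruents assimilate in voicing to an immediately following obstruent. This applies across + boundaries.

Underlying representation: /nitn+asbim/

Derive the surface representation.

[nitn+azbim]

/s/ before /b/ (voiced) → [z]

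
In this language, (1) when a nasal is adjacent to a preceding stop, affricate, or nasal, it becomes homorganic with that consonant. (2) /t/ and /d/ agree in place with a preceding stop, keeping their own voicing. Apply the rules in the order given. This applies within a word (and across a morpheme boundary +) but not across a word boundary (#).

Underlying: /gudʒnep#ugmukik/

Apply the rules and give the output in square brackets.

Rule 1: /n/ after /dʒ/ (palatal) → [ɲ]
Rule 1: /m/ after /g/ (velar) → [ŋ]
After rule 1: gudʒɲep#ugŋukik
Rule 2: no segment meets the rule's conditions; no change.

[gudʒɲep#ugŋukik]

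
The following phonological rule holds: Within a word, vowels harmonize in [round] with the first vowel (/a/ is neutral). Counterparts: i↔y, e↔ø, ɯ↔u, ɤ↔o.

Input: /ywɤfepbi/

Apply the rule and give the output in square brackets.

[ywoføpby]

/ɤ/ harmonizes with /y/ ([+round]) → [o]
/e/ harmonizes with /y/ ([+round]) → [ø]
/i/ harmonizes with /y/ ([+round]) → [y]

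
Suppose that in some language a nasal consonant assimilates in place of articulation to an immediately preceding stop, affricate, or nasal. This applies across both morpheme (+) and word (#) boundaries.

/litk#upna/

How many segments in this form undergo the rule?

/n/ after /p/ (labial) → [m]
1 segment changes.

1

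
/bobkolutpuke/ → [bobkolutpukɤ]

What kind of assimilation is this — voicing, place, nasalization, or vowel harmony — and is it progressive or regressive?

/e/→[ɤ].
Vowels agree with the first vowel, so the harmony is progressive.

vowel harmony, progressive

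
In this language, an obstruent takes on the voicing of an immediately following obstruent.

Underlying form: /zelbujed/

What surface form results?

no segment meets the rule's conditions; no change.

[zelbujed]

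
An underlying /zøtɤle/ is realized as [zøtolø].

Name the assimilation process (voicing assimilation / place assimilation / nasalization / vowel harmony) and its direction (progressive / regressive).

vowel harmony, progressive

/ɤ/→[o] /e/→[ø].
Vowels agree with the first vowel, so the harmony is progressive.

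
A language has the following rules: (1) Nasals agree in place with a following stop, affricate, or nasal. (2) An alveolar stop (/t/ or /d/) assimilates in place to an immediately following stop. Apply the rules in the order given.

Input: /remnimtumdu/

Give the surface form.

Rule 1: /m/ before /n/ (alveolar) → [n]
Rule 1: /m/ before /t/ (alveolar) → [n]
Rule 1: /m/ before /d/ (alveolar) → [n]
After rule 1: rennintundu
Rule 2: no segment meets the rule's conditions; no change.

[rennintundu]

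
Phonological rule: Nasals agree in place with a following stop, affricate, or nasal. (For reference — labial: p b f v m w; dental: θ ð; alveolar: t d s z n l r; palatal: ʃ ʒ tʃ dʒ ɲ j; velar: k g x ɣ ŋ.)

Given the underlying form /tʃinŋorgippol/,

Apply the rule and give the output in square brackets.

/n/ before /ŋ/ (velar) → [ŋ]

[tʃiŋŋorgippol]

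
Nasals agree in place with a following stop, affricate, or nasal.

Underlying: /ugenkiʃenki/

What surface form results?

/n/ before /k/ (velar) → [ŋ]
/n/ before /k/ (velar) → [ŋ]

[ugeŋkiʃeŋki]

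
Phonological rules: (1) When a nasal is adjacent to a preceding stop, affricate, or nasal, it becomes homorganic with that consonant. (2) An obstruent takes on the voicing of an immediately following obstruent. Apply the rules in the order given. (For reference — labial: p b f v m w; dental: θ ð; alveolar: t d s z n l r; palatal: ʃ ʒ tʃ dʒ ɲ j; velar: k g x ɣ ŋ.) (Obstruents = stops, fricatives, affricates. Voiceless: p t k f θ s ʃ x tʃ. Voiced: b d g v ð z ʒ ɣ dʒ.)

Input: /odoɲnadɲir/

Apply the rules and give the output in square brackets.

Rule 1: /n/ after /ɲ/ (palatal) → [ɲ]
Rule 1: /ɲ/ after /d/ (alveolar) → [n]
After rule 1: odoɲɲadnir
Rule 2: no segment meets the rule's conditions; no change.

[odoɲɲadnir]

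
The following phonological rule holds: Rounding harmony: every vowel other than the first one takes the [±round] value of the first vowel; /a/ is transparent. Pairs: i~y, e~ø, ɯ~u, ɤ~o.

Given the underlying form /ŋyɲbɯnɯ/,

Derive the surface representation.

[ŋyɲbunu]

/ɯ/ harmonizes with /y/ ([+round]) → [u]
/ɯ/ harmonizes with /y/ ([+round]) → [u]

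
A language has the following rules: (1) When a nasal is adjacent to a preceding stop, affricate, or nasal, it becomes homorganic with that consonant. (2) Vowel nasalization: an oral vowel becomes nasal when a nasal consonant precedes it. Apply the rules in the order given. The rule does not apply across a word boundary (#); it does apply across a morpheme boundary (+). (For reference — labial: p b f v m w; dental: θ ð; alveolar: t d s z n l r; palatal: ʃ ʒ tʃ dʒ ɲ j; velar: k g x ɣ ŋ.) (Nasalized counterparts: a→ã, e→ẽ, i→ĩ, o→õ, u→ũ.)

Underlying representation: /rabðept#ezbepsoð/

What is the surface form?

[rabðept#ezbepsoð]

Rule 1: no segment meets the rule's conditions; no change.
After rule 1: rabðept#ezbepsoð
Rule 2: no segment meets the rule's conditions; no change.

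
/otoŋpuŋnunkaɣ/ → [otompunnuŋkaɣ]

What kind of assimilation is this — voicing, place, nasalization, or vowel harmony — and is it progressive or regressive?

place assimilation, regressive

/ŋ/→[m] /ŋ/→[n] /n/→[ŋ].
Each target copies a feature from the following segment, so the direction is regressive.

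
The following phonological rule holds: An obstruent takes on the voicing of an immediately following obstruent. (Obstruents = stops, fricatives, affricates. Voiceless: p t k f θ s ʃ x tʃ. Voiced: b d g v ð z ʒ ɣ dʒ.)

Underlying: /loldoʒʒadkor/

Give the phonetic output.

/d/ before /k/ (voiceless) → [t]

[loldoʒʒatkor]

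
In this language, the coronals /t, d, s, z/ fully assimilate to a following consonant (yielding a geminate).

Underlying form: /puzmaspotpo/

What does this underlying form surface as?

[pummappoppo]

/z/ before /m/ → [m] (total assimilation)
/s/ before /p/ → [p] (total assimilation)
/t/ before /p/ → [p] (total assimilation)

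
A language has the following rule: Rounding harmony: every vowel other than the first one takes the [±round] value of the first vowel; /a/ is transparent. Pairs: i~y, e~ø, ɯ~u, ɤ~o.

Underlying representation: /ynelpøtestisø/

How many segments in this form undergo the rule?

/e/ harmonizes with /y/ ([+round]) → [ø]
/e/ harmonizes with /y/ ([+round]) → [ø]
/i/ harmonizes with /y/ ([+round]) → [y]
3 segments change.

3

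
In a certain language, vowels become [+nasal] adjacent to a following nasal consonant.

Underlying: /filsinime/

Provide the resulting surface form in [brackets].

/i/ before nasal /n/ → [ĩ]
/i/ before nasal /m/ → [ĩ]

[filsĩnĩme]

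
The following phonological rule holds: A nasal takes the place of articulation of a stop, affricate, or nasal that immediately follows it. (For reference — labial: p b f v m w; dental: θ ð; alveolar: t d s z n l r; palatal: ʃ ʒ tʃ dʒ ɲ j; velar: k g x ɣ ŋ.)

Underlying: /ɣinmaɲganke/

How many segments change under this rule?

3

/n/ before /m/ (labial) → [m]
/ɲ/ before /g/ (velar) → [ŋ]
/n/ before /k/ (velar) → [ŋ]
3 segments change.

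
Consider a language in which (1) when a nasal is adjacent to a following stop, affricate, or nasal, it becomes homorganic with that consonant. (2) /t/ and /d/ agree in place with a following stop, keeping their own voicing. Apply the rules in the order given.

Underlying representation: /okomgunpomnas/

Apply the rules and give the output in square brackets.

[okoŋgumponnas]

Rule 1: /m/ before /g/ (velar) → [ŋ]
Rule 1: /n/ before /p/ (labial) → [m]
Rule 1: /m/ before /n/ (alveolar) → [n]
After rule 1: okoŋgumponnas
Rule 2: no segment meets the rule's conditions; no change.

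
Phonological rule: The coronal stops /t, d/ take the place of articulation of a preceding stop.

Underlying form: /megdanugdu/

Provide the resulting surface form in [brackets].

/d/ after /g/ (velar) → [g]
/d/ after /g/ (velar) → [g]

[megganuggu]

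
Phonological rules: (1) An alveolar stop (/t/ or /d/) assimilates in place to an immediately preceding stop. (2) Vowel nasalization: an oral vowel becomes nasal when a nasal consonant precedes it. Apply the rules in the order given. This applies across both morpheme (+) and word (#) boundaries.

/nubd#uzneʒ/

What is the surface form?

Rule 1: /d/ after /b/ (labial) → [b]
After rule 1: nubb#uzneʒ
Rule 2: /u/ after nasal /n/ → [ũ]
Rule 2: /e/ after nasal /n/ → [ẽ]

[nũbb#uznẽʒ]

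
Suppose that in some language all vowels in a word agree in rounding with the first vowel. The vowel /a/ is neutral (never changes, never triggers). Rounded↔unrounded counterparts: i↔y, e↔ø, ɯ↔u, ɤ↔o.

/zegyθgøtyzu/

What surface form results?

/y/ harmonizes with /e/ ([-round]) → [i]
/ø/ harmonizes with /e/ ([-round]) → [e]
/y/ harmonizes with /e/ ([-round]) → [i]
/u/ harmonizes with /e/ ([-round]) → [ɯ]

[zegiθgetizɯ]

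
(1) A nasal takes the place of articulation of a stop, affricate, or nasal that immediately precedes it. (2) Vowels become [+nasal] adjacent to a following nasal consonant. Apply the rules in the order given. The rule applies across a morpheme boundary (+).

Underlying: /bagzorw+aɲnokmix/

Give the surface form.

[bagzorw+ãɲɲokŋix]

Rule 1: /n/ after /ɲ/ (palatal) → [ɲ]
Rule 1: /m/ after /k/ (velar) → [ŋ]
After rule 1: bagzorw+aɲɲokŋix
Rule 2: /a/ before nasal /ɲ/ → [ã]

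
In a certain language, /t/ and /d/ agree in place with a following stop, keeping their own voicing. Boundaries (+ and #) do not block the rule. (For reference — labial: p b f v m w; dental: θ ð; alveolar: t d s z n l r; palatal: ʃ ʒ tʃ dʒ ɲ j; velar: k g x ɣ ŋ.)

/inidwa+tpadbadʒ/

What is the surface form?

[inidwa+ppabbadʒ]

/t/ before /p/ (labial) → [p]
/d/ before /b/ (labial) → [b]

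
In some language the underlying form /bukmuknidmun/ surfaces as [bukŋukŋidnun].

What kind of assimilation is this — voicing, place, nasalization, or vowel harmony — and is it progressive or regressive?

place assimilation, progressive

/m/→[ŋ] /n/→[ŋ] /m/→[n].
Each target copies a feature from the preceding segment, so the direction is progressive.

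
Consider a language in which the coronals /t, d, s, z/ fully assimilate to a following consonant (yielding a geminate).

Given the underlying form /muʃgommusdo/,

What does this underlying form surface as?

/s/ before /d/ → [d] (total assimilation)

[muʃgommuddo]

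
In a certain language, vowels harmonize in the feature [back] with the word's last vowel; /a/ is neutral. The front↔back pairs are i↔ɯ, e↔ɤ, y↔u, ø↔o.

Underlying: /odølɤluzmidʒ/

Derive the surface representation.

/o/ harmonizes with /i/ ([-back]) → [ø]
/ɤ/ harmonizes with /i/ ([-back]) → [e]
/u/ harmonizes with /i/ ([-back]) → [y]

[ødølelyzmidʒ]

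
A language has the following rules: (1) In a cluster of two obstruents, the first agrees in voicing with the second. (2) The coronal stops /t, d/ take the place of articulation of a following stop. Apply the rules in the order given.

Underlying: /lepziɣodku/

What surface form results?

[lebziɣokku]

Rule 1: /p/ before /z/ (voiced) → [b]
Rule 1: /d/ before /k/ (voiceless) → [t]
After rule 1: lebziɣotku
Rule 2: /t/ before /k/ (velar) → [k]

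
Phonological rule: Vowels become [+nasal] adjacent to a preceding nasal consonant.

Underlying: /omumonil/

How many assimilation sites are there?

/u/ after nasal /m/ → [ũ]
/o/ after nasal /m/ → [õ]
/i/ after nasal /n/ → [ĩ]
3 segments change.

3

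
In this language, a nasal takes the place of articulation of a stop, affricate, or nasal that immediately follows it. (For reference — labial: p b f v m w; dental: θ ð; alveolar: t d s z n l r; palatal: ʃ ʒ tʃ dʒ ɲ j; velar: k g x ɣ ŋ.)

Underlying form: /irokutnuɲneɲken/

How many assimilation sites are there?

/ɲ/ before /n/ (alveolar) → [n]
/ɲ/ before /k/ (velar) → [ŋ]
2 segments change.

2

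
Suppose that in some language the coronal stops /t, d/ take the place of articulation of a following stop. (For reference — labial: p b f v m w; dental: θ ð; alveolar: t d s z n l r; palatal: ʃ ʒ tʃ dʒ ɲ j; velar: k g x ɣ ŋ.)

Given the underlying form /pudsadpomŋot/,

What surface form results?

/d/ before /p/ (labial) → [b]

[pudsabpomŋot]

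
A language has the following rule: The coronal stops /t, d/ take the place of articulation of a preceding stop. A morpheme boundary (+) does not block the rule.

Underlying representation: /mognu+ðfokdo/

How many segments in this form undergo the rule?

1

/d/ after /k/ (velar) → [g]
1 segment changes.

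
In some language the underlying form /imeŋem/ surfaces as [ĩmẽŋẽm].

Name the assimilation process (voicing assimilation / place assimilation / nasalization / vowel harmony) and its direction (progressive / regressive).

nasalization, regressive

/i/→[ĩ] /e/→[ẽ] /e/→[ẽ].
Each target copies a feature from the following segment, so the direction is regressive.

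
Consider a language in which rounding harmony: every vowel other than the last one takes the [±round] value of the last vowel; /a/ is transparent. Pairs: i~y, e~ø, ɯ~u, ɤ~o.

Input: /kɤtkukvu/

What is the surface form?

[kotkukvu]

/ɤ/ harmonizes with /u/ ([+round]) → [o]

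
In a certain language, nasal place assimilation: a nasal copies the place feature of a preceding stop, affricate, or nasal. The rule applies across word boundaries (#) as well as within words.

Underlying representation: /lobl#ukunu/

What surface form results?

[lobl#ukunu]

no segment meets the rule's conditions; no change.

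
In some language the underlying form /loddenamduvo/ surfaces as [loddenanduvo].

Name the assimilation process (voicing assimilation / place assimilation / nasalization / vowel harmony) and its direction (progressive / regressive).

place assimilation, regressive

/m/→[n].
Each target copies a feature from the following segment, so the direction is regressive.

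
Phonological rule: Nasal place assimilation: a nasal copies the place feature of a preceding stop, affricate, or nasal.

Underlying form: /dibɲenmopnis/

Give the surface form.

[dibmennopmis]

/ɲ/ after /b/ (labial) → [m]
/m/ after /n/ (alveolar) → [n]
/n/ after /p/ (labial) → [m]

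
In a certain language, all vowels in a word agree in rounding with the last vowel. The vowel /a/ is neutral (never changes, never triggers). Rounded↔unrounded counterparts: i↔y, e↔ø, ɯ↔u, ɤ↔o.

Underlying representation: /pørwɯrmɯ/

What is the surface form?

[perwɯrmɯ]

/ø/ harmonizes with /ɯ/ ([-round]) → [e]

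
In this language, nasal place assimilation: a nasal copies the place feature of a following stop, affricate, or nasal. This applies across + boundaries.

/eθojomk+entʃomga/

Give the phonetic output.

[eθojoŋk+eɲtʃoŋga]

/m/ before /k/ (velar) → [ŋ]
/n/ before /tʃ/ (palatal) → [ɲ]
/m/ before /g/ (velar) → [ŋ]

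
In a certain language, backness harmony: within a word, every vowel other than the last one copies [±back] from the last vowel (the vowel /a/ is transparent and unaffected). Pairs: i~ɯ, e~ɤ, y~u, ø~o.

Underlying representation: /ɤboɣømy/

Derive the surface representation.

/ɤ/ harmonizes with /y/ ([-back]) → [e]
/o/ harmonizes with /y/ ([-back]) → [ø]

[ebøɣømy]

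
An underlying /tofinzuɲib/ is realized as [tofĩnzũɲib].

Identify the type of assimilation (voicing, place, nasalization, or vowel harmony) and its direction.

/i/→[ĩ] /u/→[ũ].
Each target copies a feature from the following segment, so the direction is regressive.

nasalization, regressive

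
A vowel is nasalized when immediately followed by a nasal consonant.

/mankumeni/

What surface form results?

/a/ before nasal /n/ → [ã]
/u/ before nasal /m/ → [ũ]
/e/ before nasal /n/ → [ẽ]

[mãnkũmẽni]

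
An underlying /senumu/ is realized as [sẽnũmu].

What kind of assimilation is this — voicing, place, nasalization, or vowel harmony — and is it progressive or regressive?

nasalization, regressive

/e/→[ẽ] /u/→[ũ].
Each target copies a feature from the following segment, so the direction is regressive.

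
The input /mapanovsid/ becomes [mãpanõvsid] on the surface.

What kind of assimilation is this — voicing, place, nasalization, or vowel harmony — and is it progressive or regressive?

/a/→[ã] /o/→[õ].
Each target copies a feature from the preceding segment, so the direction is progressive.

nasalization, progressive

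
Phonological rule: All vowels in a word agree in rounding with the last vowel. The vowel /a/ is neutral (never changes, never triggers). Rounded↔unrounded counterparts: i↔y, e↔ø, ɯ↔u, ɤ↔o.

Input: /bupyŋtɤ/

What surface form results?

/u/ harmonizes with /ɤ/ ([-round]) → [ɯ]
/y/ harmonizes with /ɤ/ ([-round]) → [i]

[bɯpiŋtɤ]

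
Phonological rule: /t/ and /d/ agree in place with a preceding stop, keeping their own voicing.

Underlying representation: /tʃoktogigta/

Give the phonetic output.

[tʃokkogigka]

/t/ after /k/ (velar) → [k]
/t/ after /g/ (velar) → [k]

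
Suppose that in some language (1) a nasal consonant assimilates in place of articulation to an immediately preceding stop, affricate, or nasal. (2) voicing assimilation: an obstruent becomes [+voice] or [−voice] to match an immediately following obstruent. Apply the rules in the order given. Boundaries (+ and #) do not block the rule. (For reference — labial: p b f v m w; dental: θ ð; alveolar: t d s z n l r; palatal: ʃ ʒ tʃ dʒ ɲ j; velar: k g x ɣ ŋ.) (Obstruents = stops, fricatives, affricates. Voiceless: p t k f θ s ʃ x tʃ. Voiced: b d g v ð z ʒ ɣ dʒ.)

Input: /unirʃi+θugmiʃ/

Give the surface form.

Rule 1: /m/ after /g/ (velar) → [ŋ]
After rule 1: unirʃi+θugŋiʃ
Rule 2: no segment meets the rule's conditions; no change.

[unirʃi+θugŋiʃ]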